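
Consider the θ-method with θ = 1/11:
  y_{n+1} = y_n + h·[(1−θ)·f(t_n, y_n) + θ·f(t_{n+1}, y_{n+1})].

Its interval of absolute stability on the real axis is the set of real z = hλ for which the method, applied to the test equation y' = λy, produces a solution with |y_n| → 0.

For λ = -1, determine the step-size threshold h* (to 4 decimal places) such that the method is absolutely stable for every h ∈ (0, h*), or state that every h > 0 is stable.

(-2.4444,0); λ=-1 ⇒ h* = (22/9)/1 = 2.4444.

Set f=λy, z=hλ:
  y_{n+1} = y_n + z·[10/11·y_n + 1/11·y_{n+1}] ⇒ (1 − 1/11z)y_{n+1} = (1 + 10/11z)y_n
  so R(z) = (1 + 10/11z)/(1 − 1/11z).

Boundary: |R(x)|=1, x<0.
x=-1.4: |R|=0.2419
R=−1: 1+10/11x = −1+1/11x ⇒ -9/11x=2 ⇒ x=2/(-9/11)=-2.4444
Confirm numerically:
  x=-2.410: |R|=0.97688 <1
  x=-1.547: |R|=0.35626 <1
  x=-1.182: |R|=0.06731 <1
  x=-0.988: |R|=0.09343 <1
  x=-2.812: |R|=1.23950 >1
  x=-2.683: |R|=1.15691 >1
  x=-2.675: |R|=1.15174 >1
So |R|<1 on (-2.4444, 0).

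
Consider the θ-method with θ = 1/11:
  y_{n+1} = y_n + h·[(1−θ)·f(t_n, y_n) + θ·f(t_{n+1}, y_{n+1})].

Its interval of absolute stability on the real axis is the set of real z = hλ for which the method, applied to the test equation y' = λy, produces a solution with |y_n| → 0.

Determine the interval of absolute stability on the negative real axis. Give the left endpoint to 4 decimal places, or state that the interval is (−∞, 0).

Set f=λy, z=hλ:
  y_{n+1} = y_n + z·[10/11·y_n + 1/11·y_{n+1}] ⇒ (1 − 1/11z)y_{n+1} = (1 + 10/11z)y_n
  so R(z) = (1 + 10/11z)/(1 − 1/11z).

Boundary: |R(x)|=1, x<0.
x=-1.72: |R|=0.4874
R=−1: 1+10/11x = −1+1/11x ⇒ -9/11x=2 ⇒ x=2/(-9/11)=-2.4444
Confirm numerically:
  x=-2.355: |R|=0.93972 <1
  x=-2.106: |R|=0.76759 <1
  x=-1.566: |R|=0.37084 <1
  x=-2.884: |R|=1.28493 >1
  x=-2.878: |R|=1.28116 >1
  x=-2.604: |R|=1.10556 >1
Stable set (-2.4444, 0).

z∈(-2.4444,0).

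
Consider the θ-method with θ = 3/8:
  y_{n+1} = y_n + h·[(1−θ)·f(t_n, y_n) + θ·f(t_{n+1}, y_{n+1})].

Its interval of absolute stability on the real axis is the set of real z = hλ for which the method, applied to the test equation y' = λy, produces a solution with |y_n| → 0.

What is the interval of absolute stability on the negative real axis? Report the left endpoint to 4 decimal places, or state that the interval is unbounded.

Set f=λy, z=hλ:
  y_{n+1} = y_n + z·[5/8·y_n + 3/8·y_{n+1}] ⇒ (1 − 3/8z)y_{n+1} = (1 + 5/8z)y_n
  Hence R(z) = (1 + 5/8z)/(1 − 3/8z).

Need |R(x)|<1, x<0.
x=-1.35: |R|=0.1037
R=−1: 1+5/8x = −1+3/8x ⇒ -1/4x=2 ⇒ x=2/(-1/4)=-8.0000
Confirm numerically:
  x=-7.426: |R|=0.96208 <1
  x=-6.407: |R|=0.88296 <1
  x=-6.159: |R|=0.86094 <1
  x=-8.405: |R|=1.02439 >1
  x=-8.100: |R|=1.00619 >1
  x=-8.080: |R|=1.00496 >1
Stable set (-8.0000, 0).

(-8.0000, 0).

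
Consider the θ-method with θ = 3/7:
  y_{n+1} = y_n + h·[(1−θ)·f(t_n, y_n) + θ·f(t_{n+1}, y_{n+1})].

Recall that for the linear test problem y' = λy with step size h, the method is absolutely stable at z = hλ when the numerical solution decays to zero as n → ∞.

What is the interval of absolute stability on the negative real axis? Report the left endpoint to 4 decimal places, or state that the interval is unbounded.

(-14.0000, 0).

On y'=λy, z=hλ:
  y_{n+1} = y_n + z·[4/7·y_n + 3/7·y_{n+1}] ⇒ (1 − 3/7z)y_{n+1} = (1 + 4/7z)y_n
  so R(z) = (1 + 4/7z)/(1 − 3/7z).

Solve |R(x)|<1 on ℝ⁻.
x=-1.36: |R|=0.1408
R=−1: 1+4/7x = −1+3/7x ⇒ -1/7x=2 ⇒ x=2/(-1/7)=-14.0000
Confirm numerically:
  x=-13.748: |R|=0.99478 <1
  x=-9.870: |R|=0.88719 <1
  x=-6.317: |R|=0.70394 <1
  x=-14.154: |R|=1.00311 >1
  x=-14.044: |R|=1.00090 >1
Interval (-14.0000, 0).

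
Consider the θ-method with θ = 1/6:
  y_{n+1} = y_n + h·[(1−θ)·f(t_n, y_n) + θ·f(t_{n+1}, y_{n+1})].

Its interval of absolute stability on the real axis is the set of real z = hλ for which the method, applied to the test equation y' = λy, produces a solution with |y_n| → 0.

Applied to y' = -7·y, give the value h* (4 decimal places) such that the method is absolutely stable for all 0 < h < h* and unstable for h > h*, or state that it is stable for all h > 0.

(-3.0000,0); λ=-7 ⇒ h* = (3)/7 = 0.4286.

Set f=λy, z=hλ:
  y_{n+1} = y_n + z·[5/6·y_n + 1/6·y_{n+1}] ⇒ (1 − 1/6z)y_{n+1} = (1 + 5/6z)y_n
  ⇒ R(z) = (1 + 5/6z)/(1 − 1/6z).

Need |R(x)|<1, x<0.
x=-0.9: |R|=0.2174
R=−1: 1+5/6x = −1+1/6x ⇒ -2/3x=2 ⇒ x=2/(-2/3)=-3.0000
Confirm numerically:
  x=-1.986: |R|=0.49211 <1
  x=-1.763: |R|=0.36262 <1
  x=-1.758: |R|=0.35963 <1
  x=-3.346: |R|=1.14808 >1
  x=-3.279: |R|=1.12027 >1
Stable set (-3.0000, 0).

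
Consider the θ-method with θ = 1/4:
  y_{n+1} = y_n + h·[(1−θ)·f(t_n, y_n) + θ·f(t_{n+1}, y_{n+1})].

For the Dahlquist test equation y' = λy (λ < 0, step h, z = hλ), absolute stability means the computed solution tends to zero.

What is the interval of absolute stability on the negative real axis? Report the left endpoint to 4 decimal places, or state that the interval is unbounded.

Set f=λy, z=hλ:
  y_{n+1} = y_n + z·[3/4·y_n + 1/4·y_{n+1}] ⇒ (1 − 1/4z)y_{n+1} = (1 + 3/4z)y_n
  Hence R(z) = (1 + 3/4z)/(1 − 1/4z).

Find x<0 with |R(x)|<1.
x=-1.25: |R|=0.0476
R=−1: 1+3/4x = −1+1/4x ⇒ -1/2x=2 ⇒ x=2/(-1/2)=-4.0000
Confirm numerically:
  x=-3.465: |R|=0.85666 <1
  x=-3.381: |R|=0.83227 <1
  x=-2.679: |R|=0.60443 <1
  x=-4.439: |R|=1.10404 >1
  x=-4.315: |R|=1.07577 >1
  x=-4.264: |R|=1.06389 >1
Interval (-4.0000, 0).

z∈(-4.0000,0).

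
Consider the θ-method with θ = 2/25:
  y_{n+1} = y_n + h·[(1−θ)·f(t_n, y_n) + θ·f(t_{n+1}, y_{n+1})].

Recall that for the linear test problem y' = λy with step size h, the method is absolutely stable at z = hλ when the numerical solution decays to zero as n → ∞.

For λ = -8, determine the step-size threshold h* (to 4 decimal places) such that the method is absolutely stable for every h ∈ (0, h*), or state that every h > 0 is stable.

(-2.3810,0); λ=-8 ⇒ h* = (50/21)/8 = 0.2976.

Set f=λy, z=hλ:
  y_{n+1} = y_n + z·[23/25·y_n + 2/25·y_{n+1}] ⇒ (1 − 2/25z)y_{n+1} = (1 + 23/25z)y_n
  so R(z) = (1 + 23/25z)/(1 − 2/25z).

Find x<0 with |R(x)|<1.
x=-1.64: |R|=0.4498
R=−1: 1+23/25x = −1+2/25x ⇒ -21/25x=2 ⇒ x=2/(-21/25)=-2.3810
Confirm numerically:
  x=-1.444: |R|=0.29446 <1
  x=-1.425: |R|=0.27917 <1
  x=-1.201: |R|=0.09572 <1
  x=-1.060: |R|=0.02286 <1
  x=-2.729: |R|=1.23997 >1
  x=-2.439: |R|=1.04080 >1
So |R|<1 on (-2.3810, 0).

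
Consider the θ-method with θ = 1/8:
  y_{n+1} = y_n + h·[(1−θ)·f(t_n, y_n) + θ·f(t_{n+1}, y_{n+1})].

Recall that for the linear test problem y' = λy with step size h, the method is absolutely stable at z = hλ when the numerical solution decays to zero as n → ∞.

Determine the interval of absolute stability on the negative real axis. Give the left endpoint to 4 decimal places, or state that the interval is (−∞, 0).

z∈(-2.6667,0).

Test eqn y'=λy, z=hλ:
  y_{n+1} = y_n + z·[7/8·y_n + 1/8·y_{n+1}] ⇒ (1 − 1/8z)y_{n+1} = (1 + 7/8z)y_n
  so R(z) = (1 + 7/8z)/(1 − 1/8z).

Boundary: |R(x)|=1, x<0.
x=-1.2: |R|=0.0435
R=−1: 1+7/8x = −1+1/8x ⇒ -3/4x=2 ⇒ x=2/(-3/4)=-2.6667
Confirm numerically:
  x=-2.070: |R|=0.64449 <1
  x=-1.877: |R|=0.52030 <1
  x=-1.211: |R|=0.05179 <1
  x=-1.083: |R|=0.04613 <1
  x=-3.147: |R|=1.25854 >1
  x=-3.095: |R|=1.23164 >1
Interval (-2.6667, 0).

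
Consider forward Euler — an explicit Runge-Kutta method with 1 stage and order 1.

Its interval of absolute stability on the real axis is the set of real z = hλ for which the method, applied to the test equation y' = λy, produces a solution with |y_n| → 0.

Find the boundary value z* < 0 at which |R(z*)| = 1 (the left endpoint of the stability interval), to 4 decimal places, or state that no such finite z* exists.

left endpoint -2.0000.

With y'=λy (z=hλ):
  order 1, 1-stage ⇒ R(z)=1+z
  (e.g. R(-1.65)=-0.65000, |R|=0.65000)

Need |R(x)|<1, x<0.
x=-1.65: |R|=0.6500
|R(-2.11)|=1.1100 |R(-1.53)|=0.5300 |R(-0.69)|=0.3100
Bisect:
  x_lo=-2.7234 |R|=1.7234  x_hi=-0.3253 |R|=0.6747
  mid=-1.52434 |R|=0.52434 →hi
  mid=-2.12385 |R|=1.12385 →lo
  mid=-1.82410 |R|=0.82410 →hi
  mid=-1.97397 |R|=0.97397 →hi
  mid=-2.04891 |R|=1.04891 →lo
  mid=-2.01144 |R|=1.01144 →lo
  mid=-1.99271 |R|=0.99271 →hi
  mid=-2.00208 |R|=1.00208 →lo
  mid=-1.99739 |R|=0.99739 →hi
  ...
  [-2.00003,-1.99988] ⇒ x*=-2.0000
Stable set (-2.0000, 0).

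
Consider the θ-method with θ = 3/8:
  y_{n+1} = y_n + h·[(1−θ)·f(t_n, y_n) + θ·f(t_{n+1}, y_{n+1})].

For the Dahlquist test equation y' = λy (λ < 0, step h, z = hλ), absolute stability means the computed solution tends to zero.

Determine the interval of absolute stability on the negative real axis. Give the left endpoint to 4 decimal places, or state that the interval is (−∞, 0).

Test eqn y'=λy, z=hλ:
  y_{n+1} = y_n + z·[5/8·y_n + 3/8·y_{n+1}] ⇒ (1 − 3/8z)y_{n+1} = (1 + 5/8z)y_n
  Hence R(z) = (1 + 5/8z)/(1 − 3/8z).

Need |R(x)|<1, x<0.
x=-0.49: |R|=0.5861
R=−1: 1+5/8x = −1+3/8x ⇒ -1/4x=2 ⇒ x=2/(-1/4)=-8.0000
Confirm numerically:
  x=-7.853: |R|=0.99068 <1
  x=-4.854: |R|=0.72112 <1
  x=-3.426: |R|=0.49951 <1
  x=-8.542: |R|=1.03224 >1
  x=-8.322: |R|=1.01954 >1
Interval (-8.0000, 0).

z∈(-8.0000,0).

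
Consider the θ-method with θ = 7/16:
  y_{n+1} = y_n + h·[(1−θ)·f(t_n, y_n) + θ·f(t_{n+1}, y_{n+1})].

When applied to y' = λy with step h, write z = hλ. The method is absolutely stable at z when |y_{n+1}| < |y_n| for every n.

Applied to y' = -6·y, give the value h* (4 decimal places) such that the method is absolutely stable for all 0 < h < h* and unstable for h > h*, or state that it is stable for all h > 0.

Test eqn y'=λy, z=hλ:
  y_{n+1} = y_n + z·[9/16·y_n + 7/16·y_{n+1}] ⇒ (1 − 7/16z)y_{n+1} = (1 + 9/16z)y_n
  so R(z) = (1 + 9/16z)/(1 − 7/16z).

Boundary: |R(x)|=1, x<0.
x=-0.71: |R|=0.4583
R=−1: 1+9/16x = −1+7/16x ⇒ -1/8x=2 ⇒ x=2/(-1/8)=-16.0000
Confirm numerically:
  x=-10.954: |R|=0.89111 <1
  x=-10.339: |R|=0.87188 <1
  x=-10.016: |R|=0.86102 <1
  x=-16.312: |R|=1.00479 >1
  x=-16.302: |R|=1.00464 >1
  x=-16.233: |R|=1.00359 >1
Stable set (-16.0000, 0).

(-16.0000,0); λ=-6 ⇒ h* = (16)/6 = 2.6667.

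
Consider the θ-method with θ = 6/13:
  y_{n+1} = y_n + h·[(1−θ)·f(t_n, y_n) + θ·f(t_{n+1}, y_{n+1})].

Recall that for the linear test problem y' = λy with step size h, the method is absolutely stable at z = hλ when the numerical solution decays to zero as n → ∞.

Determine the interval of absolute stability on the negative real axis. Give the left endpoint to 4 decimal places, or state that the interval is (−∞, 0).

Test eqn y'=λy, z=hλ:
  y_{n+1} = y_n + z·[7/13·y_n + 6/13·y_{n+1}] ⇒ (1 − 6/13z)y_{n+1} = (1 + 7/13z)y_n
  R(z) = (1 + 7/13z)/(1 − 6/13z).

Need |R(x)|<1, x<0.
x=-1.68: |R|=0.0537
R=−1: 1+7/13x = −1+6/13x ⇒ -1/13x=2 ⇒ x=2/(-1/13)=-26.0000
Confirm numerically:
  x=-17.948: |R|=0.93328 <1
  x=-17.512: |R|=0.92811 <1
  x=-14.023: |R|=0.87670 <1
  x=-26.510: |R|=1.00296 >1
  x=-26.212: |R|=1.00125 >1
So |R|<1 on (-26.0000, 0).

z∈(-26.0000,0).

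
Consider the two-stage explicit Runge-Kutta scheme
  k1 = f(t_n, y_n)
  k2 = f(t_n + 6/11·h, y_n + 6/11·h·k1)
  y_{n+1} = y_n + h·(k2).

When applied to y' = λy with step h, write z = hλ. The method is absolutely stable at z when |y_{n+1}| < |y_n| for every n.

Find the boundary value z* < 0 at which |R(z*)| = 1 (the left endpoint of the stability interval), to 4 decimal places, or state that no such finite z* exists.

Test eqn y'=λy, z=hλ:
  k1=λy_n ⇒ h·k1=z·y_n;  k2=λ(1+6/11z)y_n ⇒ h·k2=z(1+6/11z)y_n
  y_{n+1}/y_n = 1 + z(1+6/11z) = 1 + z + 6/11z²
  R(z) = 1 + z + 6/11z².

Boundary: |R(x)|=1, x<0.
x=-0.49: |R|=0.6410
R=1: x+6/11x²=0 ⇒ x=−11/6=-1.8333; min R=1−1/(4·6/11)=0.5417>−1
Confirm numerically:
  x=-1.511: |R|=0.73434 <1
  x=-1.172: |R|=0.57723 <1
  x=-1.105: |R|=0.56101 <1
  x=-1.023: |R|=0.54783 <1
  x=-2.332: |R|=1.63430 >1
  x=-2.289: |R|=1.56892 >1
  x=-1.932: |R|=1.10398 >1
Interval (-1.8333, 0).

z* = -1.8333.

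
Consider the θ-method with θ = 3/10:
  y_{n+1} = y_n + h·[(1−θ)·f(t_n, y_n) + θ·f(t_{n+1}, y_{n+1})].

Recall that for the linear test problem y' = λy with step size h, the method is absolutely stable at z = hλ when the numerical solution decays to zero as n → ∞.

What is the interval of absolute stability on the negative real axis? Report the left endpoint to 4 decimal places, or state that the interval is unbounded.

(-5.0000, 0).

On y'=λy, z=hλ:
  y_{n+1} = y_n + z·[7/10·y_n + 3/10·y_{n+1}] ⇒ (1 − 3/10z)y_{n+1} = (1 + 7/10z)y_n
  so R(z) = (1 + 7/10z)/(1 − 3/10z).

Boundary: |R(x)|=1, x<0.
x=-0.94: |R|=0.2668
R=−1: 1+7/10x = −1+3/10x ⇒ -2/5x=2 ⇒ x=2/(-2/5)=-5.0000
Confirm numerically:
  x=-3.238: |R|=0.64249 <1
  x=-2.969: |R|=0.57032 <1
  x=-2.916: |R|=0.55537 <1
  x=-5.314: |R|=1.04842 >1
  x=-5.293: |R|=1.04529 >1
  x=-5.033: |R|=1.00526 >1
Interval (-5.0000, 0).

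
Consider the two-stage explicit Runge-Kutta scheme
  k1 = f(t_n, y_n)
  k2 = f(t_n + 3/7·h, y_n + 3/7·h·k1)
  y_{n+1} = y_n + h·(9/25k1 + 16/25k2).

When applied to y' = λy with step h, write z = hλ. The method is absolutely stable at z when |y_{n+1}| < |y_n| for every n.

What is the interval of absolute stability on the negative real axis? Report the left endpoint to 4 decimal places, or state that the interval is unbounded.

Set f=λy, z=hλ:
  k1=λy_n ⇒ h·k1=z·y_n;  k2=λ(1+3/7z)y_n ⇒ h·k2=z(1+3/7z)y_n
  y_{n+1}/y_n = 1 + 9/25z + 16/25z(1+3/7z) = 1 + z + 48/175z²
  ⇒ R(z) = 1 + z + 48/175z².

Boundary: |R(x)|=1, x<0.
x=-1.38: |R|=0.1423
R=1: x+48/175x²=0 ⇒ x=−175/48=-3.6458; min R=1−1/(4·48/175)=0.0885>−1
Confirm numerically:
  x=-3.488: |R|=0.84900 <1
  x=-3.095: |R|=0.53239 <1
  x=-2.118: |R|=0.11242 <1
  x=-1.670: |R|=0.09496 <1
  x=-3.988: |R|=1.37428 >1
  x=-3.949: |R|=1.32838 >1
  x=-3.676: |R|=1.03042 >1
Stable set (-3.6458, 0).

(-3.6458, 0).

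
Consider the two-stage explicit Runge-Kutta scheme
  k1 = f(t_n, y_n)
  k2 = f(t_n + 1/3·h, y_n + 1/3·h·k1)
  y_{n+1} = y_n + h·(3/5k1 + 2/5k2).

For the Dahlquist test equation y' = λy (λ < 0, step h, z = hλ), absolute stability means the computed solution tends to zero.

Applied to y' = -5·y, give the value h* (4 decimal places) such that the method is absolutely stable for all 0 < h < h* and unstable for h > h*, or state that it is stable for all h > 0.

(-7.5000,0); λ=-5 ⇒ h* = (15/2)/5 = 1.5000.

With y'=λy (z=hλ):
  k1=λy_n ⇒ h·k1=z·y_n;  k2=λ(1+1/3z)y_n ⇒ h·k2=z(1+1/3z)y_n
  y_{n+1}/y_n = 1 + 3/5z + 2/5z(1+1/3z) = 1 + z + 2/15z²
  R(z) = 1 + z + 2/15z².

Find x<0 with |R(x)|<1.
x=-0.57: |R|=0.4733
R=1: x+2/15x²=0 ⇒ x=−15/2=-7.5000; min R=1−1/(4·2/15)=-0.8750>−1
Confirm numerically:
  x=-4.102: |R|=0.85848 <1
  x=-3.535: |R|=0.86884 <1
  x=-3.067: |R|=0.81280 <1
  x=-7.953: |R|=1.48036 >1
  x=-7.829: |R|=1.34343 >1
Stable set (-7.5000, 0).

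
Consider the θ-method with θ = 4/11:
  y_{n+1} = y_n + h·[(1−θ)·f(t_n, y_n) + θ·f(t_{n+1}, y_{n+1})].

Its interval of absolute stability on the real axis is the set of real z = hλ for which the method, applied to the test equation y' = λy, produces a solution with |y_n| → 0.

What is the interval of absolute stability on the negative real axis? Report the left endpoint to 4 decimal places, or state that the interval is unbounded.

Test eqn y'=λy, z=hλ:
  y_{n+1} = y_n + z·[7/11·y_n + 4/11·y_{n+1}] ⇒ (1 − 4/11z)y_{n+1} = (1 + 7/11z)y_n
  R(z) = (1 + 7/11z)/(1 − 4/11z).

Boundary: |R(x)|=1, x<0.
x=-1.06: |R|=0.2349
R=−1: 1+7/11x = −1+4/11x ⇒ -3/11x=2 ⇒ x=2/(-3/11)=-7.3333
Confirm numerically:
  x=-6.722: |R|=0.95159 <1
  x=-6.259: |R|=0.91056 <1
  x=-6.033: |R|=0.88896 <1
  x=-4.625: |R|=0.72458 <1
  x=-7.826: |R|=1.03494 >1
  x=-7.426: |R|=1.00683 >1
  x=-7.385: |R|=1.00382 >1
Stable set (-7.3333, 0).

(-7.3333, 0).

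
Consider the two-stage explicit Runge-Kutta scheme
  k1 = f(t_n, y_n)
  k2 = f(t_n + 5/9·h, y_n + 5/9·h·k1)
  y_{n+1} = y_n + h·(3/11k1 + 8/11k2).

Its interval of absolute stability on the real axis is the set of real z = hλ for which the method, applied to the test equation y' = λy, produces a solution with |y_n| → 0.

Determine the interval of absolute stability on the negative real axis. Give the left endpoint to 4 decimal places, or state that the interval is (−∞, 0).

z∈(-2.4750,0).

On y'=λy, z=hλ:
  k1=λy_n ⇒ h·k1=z·y_n;  k2=λ(1+5/9z)y_n ⇒ h·k2=z(1+5/9z)y_n
  y_{n+1}/y_n = 1 + 3/11z + 8/11z(1+5/9z) = 1 + z + 40/99z²
  so R(z) = 1 + z + 40/99z².

Need |R(x)|<1, x<0.
x=-1.26: |R|=0.3815
R=1: x+40/99x²=0 ⇒ x=−99/40=-2.4750; min R=1−1/(4·40/99)=0.3812>−1
Confirm numerically:
  x=-2.297: |R|=0.83480 <1
  x=-2.160: |R|=0.72509 <1
  x=-1.711: |R|=0.47184 <1
  x=-1.060: |R|=0.39398 <1
  x=-2.764: |R|=1.32275 >1
  x=-2.703: |R|=1.24900 >1
  x=-2.547: |R|=1.07409 >1
Interval (-2.4750, 0).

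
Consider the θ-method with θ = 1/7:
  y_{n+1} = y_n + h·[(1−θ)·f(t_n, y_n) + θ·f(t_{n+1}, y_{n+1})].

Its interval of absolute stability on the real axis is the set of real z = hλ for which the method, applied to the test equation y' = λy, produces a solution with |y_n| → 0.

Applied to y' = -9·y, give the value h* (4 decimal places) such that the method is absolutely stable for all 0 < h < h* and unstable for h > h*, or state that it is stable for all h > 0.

Set f=λy, z=hλ:
  y_{n+1} = y_n + z·[6/7·y_n + 1/7·y_{n+1}] ⇒ (1 − 1/7z)y_{n+1} = (1 + 6/7z)y_n
  Hence R(z) = (1 + 6/7z)/(1 − 1/7z).

Find x<0 with |R(x)|<1.
x=-0.55: |R|=0.4901
R=−1: 1+6/7x = −1+1/7x ⇒ -5/7x=2 ⇒ x=2/(-5/7)=-2.8000
Confirm numerically:
  x=-2.528: |R|=0.85726 <1
  x=-1.449: |R|=0.20050 <1
  x=-1.296: |R|=0.09354 <1
  x=-2.981: |R|=1.09067 >1
  x=-2.832: |R|=1.01627 >1
Interval (-2.8000, 0).

(-2.8000,0); λ=-9 ⇒ h* = (14/5)/9 = 0.3111.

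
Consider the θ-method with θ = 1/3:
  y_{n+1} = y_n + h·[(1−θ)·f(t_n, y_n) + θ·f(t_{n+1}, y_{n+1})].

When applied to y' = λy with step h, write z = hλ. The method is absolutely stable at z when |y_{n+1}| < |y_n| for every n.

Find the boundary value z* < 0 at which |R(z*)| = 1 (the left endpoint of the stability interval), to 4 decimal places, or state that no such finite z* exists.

z* = -6.0000.

On y'=λy, z=hλ:
  y_{n+1} = y_n + z·[2/3·y_n + 1/3·y_{n+1}] ⇒ (1 − 1/3z)y_{n+1} = (1 + 2/3z)y_n
  ⇒ R(z) = (1 + 2/3z)/(1 − 1/3z).

Need |R(x)|<1, x<0.
x=-1.48: |R|=0.0089
R=−1: 1+2/3x = −1+1/3x ⇒ -1/3x=2 ⇒ x=2/(-1/3)=-6.0000
Confirm numerically:
  x=-5.305: |R|=0.91632 <1
  x=-5.232: |R|=0.90671 <1
  x=-4.838: |R|=0.85175 <1
  x=-6.591: |R|=1.06162 >1
  x=-6.346: |R|=1.03702 >1
  x=-6.099: |R|=1.01088 >1
Interval (-6.0000, 0).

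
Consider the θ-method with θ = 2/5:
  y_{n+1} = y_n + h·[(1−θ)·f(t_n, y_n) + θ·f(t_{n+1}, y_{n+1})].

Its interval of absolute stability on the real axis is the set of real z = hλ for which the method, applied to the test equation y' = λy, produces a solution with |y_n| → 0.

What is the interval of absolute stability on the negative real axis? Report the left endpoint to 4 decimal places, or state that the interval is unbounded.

Set f=λy, z=hλ:
  y_{n+1} = y_n + z·[3/5·y_n + 2/5·y_{n+1}] ⇒ (1 − 2/5z)y_{n+1} = (1 + 3/5z)y_n
  Hence R(z) = (1 + 3/5z)/(1 − 2/5z).

Solve |R(x)|<1 on ℝ⁻.
x=-0.42: |R|=0.6404
R=−1: 1+3/5x = −1+2/5x ⇒ -1/5x=2 ⇒ x=2/(-1/5)=-10.0000
Confirm numerically:
  x=-7.786: |R|=0.89238 <1
  x=-5.502: |R|=0.71895 <1
  x=-5.272: |R|=0.69583 <1
  x=-10.585: |R|=1.02235 >1
  x=-10.211: |R|=1.00830 >1
Stable set (-10.0000, 0).

(-10.0000, 0).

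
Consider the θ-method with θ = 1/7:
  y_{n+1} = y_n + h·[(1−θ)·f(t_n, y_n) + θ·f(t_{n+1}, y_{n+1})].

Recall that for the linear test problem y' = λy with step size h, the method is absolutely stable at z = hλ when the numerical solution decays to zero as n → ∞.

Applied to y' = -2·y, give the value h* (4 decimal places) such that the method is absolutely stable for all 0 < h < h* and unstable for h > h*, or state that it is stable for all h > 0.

On y'=λy, z=hλ:
  y_{n+1} = y_n + z·[6/7·y_n + 1/7·y_{n+1}] ⇒ (1 − 1/7z)y_{n+1} = (1 + 6/7z)y_n
  so R(z) = (1 + 6/7z)/(1 − 1/7z).

Boundary: |R(x)|=1, x<0.
x=-1.48: |R|=0.2217
R=−1: 1+6/7x = −1+1/7x ⇒ -5/7x=2 ⇒ x=2/(-5/7)=-2.8000
Confirm numerically:
  x=-2.697: |R|=0.94689 <1
  x=-2.577: |R|=0.88358 <1
  x=-2.518: |R|=0.85186 <1
  x=-1.251: |R|=0.06133 <1
  x=-3.207: |R|=1.19937 >1
  x=-3.098: |R|=1.14755 >1
  x=-3.087: |R|=1.14226 >1
Stable set (-2.8000, 0).

(-2.8000,0); λ=-2 ⇒ h* = (14/5)/2 = 1.4000.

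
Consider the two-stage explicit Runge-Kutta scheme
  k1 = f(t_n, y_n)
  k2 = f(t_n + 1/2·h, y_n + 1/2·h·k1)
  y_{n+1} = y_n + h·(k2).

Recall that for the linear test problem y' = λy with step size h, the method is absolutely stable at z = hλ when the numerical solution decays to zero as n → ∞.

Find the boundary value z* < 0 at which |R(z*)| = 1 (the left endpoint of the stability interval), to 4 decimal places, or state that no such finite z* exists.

Set f=λy, z=hλ:
  k1=λy_n ⇒ h·k1=z·y_n;  k2=λ(1+1/2z)y_n ⇒ h·k2=z(1+1/2z)y_n
  y_{n+1}/y_n = 1 + z(1+1/2z) = 1 + z + 1/2z²
  R(z) = 1 + z + 1/2z².

Need |R(x)|<1, x<0.
x=-0.73: |R|=0.5364
R=1: x+1/2x²=0 ⇒ x=−2=-2.0000; min R=1−1/(4·1/2)=0.5000>−1
Confirm numerically:
  x=-1.958: |R|=0.95888 <1
  x=-1.796: |R|=0.81681 <1
  x=-1.165: |R|=0.51361 <1
  x=-0.817: |R|=0.51674 <1
  x=-2.389: |R|=1.46466 >1
  x=-2.112: |R|=1.11827 >1
So |R|<1 on (-2.0000, 0).

left endpoint -2.0000.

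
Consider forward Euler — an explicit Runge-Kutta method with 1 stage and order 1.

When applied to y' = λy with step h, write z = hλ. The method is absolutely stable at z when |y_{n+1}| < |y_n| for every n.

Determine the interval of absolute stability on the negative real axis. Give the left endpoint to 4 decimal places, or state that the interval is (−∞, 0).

With y'=λy (z=hλ):
  order 1, 1-stage ⇒ R(z)=1+z
  (e.g. R(-1.58)=-0.58000, |R|=0.58000)

Solve |R(x)|<1 on ℝ⁻.
x=-1.58: |R|=0.5800
|R(-2)|=1.0000 |R(-1.44)|=0.4400 |R(-0.97)|=0.0300
Bisect:
  x_lo=-2.3105 |R|=1.3105  x_hi=-0.3979 |R|=0.6021
  mid=-1.35421 |R|=0.35421 →hi
  mid=-1.83236 |R|=0.83236 →hi
  mid=-2.07144 |R|=1.07144 →lo
  mid=-1.95190 |R|=0.95190 →hi
  mid=-2.01167 |R|=1.01167 →lo
  mid=-1.98178 |R|=0.98178 →hi
  mid=-1.99673 |R|=0.99673 →hi
  mid=-2.00420 |R|=1.00420 →lo
  mid=-2.00046 |R|=1.00046 →lo
  mid=-1.99859 |R|=0.99859 →hi
  ...
  [-2.00011,-1.99999] ⇒ x*=-2.0000
So |R|<1 on (-2.0000, 0).

(-2.0000, 0).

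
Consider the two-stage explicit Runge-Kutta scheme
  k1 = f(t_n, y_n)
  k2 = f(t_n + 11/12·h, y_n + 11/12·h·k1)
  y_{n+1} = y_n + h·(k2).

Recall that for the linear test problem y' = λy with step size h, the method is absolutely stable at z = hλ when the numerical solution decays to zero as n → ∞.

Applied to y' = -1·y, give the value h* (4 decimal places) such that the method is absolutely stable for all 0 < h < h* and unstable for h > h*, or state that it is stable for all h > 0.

Set f=λy, z=hλ:
  k1=λy_n ⇒ h·k1=z·y_n;  k2=λ(1+11/12z)y_n ⇒ h·k2=z(1+11/12z)y_n
  y_{n+1}/y_n = 1 + z(1+11/12z) = 1 + z + 11/12z²
  R(z) = 1 + z + 11/12z².

Find x<0 with |R(x)|<1.
x=-1.36: |R|=1.3355
R=1: x+11/12x²=0 ⇒ x=−12/11=-1.0909; min R=1−1/(4·11/12)=0.7273>−1
Confirm numerically:
  x=-0.926: |R|=0.86002 <1
  x=-0.882: |R|=0.83110 <1
  x=-0.771: |R|=0.77390 <1
  x=-0.446: |R|=0.73634 <1
  x=-1.544: |R|=1.64127 >1
  x=-1.528: |R|=1.61222 >1
  x=-1.502: |R|=1.56600 >1
Stable set (-1.0909, 0).

(-1.0909,0); λ=-1 ⇒ h* = (12/11)/1 = 1.0909.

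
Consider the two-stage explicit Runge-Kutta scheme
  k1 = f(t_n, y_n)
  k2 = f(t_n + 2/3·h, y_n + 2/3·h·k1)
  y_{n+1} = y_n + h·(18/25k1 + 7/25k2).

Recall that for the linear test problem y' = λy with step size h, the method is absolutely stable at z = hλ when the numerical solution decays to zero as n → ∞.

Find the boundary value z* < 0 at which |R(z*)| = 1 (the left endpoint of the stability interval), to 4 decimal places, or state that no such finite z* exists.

z* = -5.3571.

Set f=λy, z=hλ:
  k1=λy_n ⇒ h·k1=z·y_n;  k2=λ(1+2/3z)y_n ⇒ h·k2=z(1+2/3z)y_n
  y_{n+1}/y_n = 1 + 18/25z + 7/25z(1+2/3z) = 1 + z + 14/75z²
  so R(z) = 1 + z + 14/75z².

Need |R(x)|<1, x<0.
x=-0.84: |R|=0.2917
R=1: x+14/75x²=0 ⇒ x=−75/14=-5.3571; min R=1−1/(4·14/75)=-0.3393>−1
Confirm numerically:
  x=-5.220: |R|=0.86637 <1
  x=-3.752: |R|=0.12420 <1
  x=-2.519: |R|=0.33453 <1
  x=-5.888: |R|=1.58346 >1
  x=-5.811: |R|=1.49231 >1
Stable set (-5.3571, 0).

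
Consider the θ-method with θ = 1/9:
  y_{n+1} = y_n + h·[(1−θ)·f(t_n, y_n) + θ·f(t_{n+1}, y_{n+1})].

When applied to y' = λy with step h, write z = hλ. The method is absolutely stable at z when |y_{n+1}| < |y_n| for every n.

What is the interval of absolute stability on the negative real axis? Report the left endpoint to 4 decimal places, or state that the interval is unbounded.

z∈(-2.5714,0).

With y'=λy (z=hλ):
  y_{n+1} = y_n + z·[8/9·y_n + 1/9·y_{n+1}] ⇒ (1 − 1/9z)y_{n+1} = (1 + 8/9z)y_n
  Hence R(z) = (1 + 8/9z)/(1 − 1/9z).

Boundary: |R(x)|=1, x<0.
x=-0.86: |R|=0.2150
R=−1: 1+8/9x = −1+1/9x ⇒ -7/9x=2 ⇒ x=2/(-7/9)=-2.5714
Confirm numerically:
  x=-1.726: |R|=0.44826 <1
  x=-1.521: |R|=0.30111 <1
  x=-1.514: |R|=0.29599 <1
  x=-1.328: |R|=0.15724 <1
  x=-2.656: |R|=1.05079 >1
  x=-2.617: |R|=1.02746 >1
So |R|<1 on (-2.5714, 0).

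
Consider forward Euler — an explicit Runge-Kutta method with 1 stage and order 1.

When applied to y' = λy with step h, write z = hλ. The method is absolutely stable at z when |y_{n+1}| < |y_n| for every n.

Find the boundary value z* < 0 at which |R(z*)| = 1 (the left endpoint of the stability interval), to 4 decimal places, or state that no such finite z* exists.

With y'=λy (z=hλ):
  order 1, 1-stage ⇒ R(z)=1+z
  (e.g. R(-1.63)=-0.63000, |R|=0.63000)

Need |R(x)|<1, x<0.
x=-1.63: |R|=0.6300
|R(-2.22)|=1.2200 |R(-1.86)|=0.8600 |R(-1.61)|=0.6100
Bisect:
  x_lo=-2.5856 |R|=1.5856  x_hi=-0.0704 |R|=0.9296
  mid=-1.32799 |R|=0.32799 →hi
  mid=-1.95677 |R|=0.95677 →hi
  mid=-2.27116 |R|=1.27116 →lo
  mid=-2.11397 |R|=1.11397 →lo
  mid=-2.03537 |R|=1.03537 →lo
  mid=-1.99607 |R|=0.99607 →hi
  mid=-2.01572 |R|=1.01572 →lo
  ...
  [-2.00006,-1.99991] ⇒ x*=-2.0000
Stable set (-2.0000, 0).

z* = -2.0000.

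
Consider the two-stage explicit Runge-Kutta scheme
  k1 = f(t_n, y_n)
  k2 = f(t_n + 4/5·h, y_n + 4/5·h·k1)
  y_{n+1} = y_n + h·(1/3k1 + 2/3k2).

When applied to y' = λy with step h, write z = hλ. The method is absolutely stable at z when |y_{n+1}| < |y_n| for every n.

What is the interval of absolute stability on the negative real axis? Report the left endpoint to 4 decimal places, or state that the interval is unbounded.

z∈(-1.8750,0).

Set f=λy, z=hλ:
  k1=λy_n ⇒ h·k1=z·y_n;  k2=λ(1+4/5z)y_n ⇒ h·k2=z(1+4/5z)y_n
  y_{n+1}/y_n = 1 + 1/3z + 2/3z(1+4/5z) = 1 + z + 8/15z²
  ⇒ R(z) = 1 + z + 8/15z².

Need |R(x)|<1, x<0.
x=-1.41: |R|=0.6503
R=1: x+8/15x²=0 ⇒ x=−15/8=-1.8750; min R=1−1/(4·8/15)=0.5312>−1
Confirm numerically:
  x=-1.742: |R|=0.87643 <1
  x=-0.834: |R|=0.53696 <1
  x=-0.767: |R|=0.54675 <1
  x=-2.171: |R|=1.34273 >1
  x=-2.093: |R|=1.24335 >1
  x=-1.953: |R|=1.08124 >1
Interval (-1.8750, 0).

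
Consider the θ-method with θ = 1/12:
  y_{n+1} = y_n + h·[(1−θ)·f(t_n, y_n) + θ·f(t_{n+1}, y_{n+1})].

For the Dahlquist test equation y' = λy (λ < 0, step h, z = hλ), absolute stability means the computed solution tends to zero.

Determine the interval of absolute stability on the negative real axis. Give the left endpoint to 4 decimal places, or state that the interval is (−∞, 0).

(-2.4000, 0).

Test eqn y'=λy, z=hλ:
  y_{n+1} = y_n + z·[11/12·y_n + 1/12·y_{n+1}] ⇒ (1 − 1/12z)y_{n+1} = (1 + 11/12z)y_n
  so R(z) = (1 + 11/12z)/(1 − 1/12z).

Solve |R(x)|<1 on ℝ⁻.
x=-1.42: |R|=0.2697
R=−1: 1+11/12x = −1+1/12x ⇒ -5/6x=2 ⇒ x=2/(-5/6)=-2.4000
Confirm numerically:
  x=-2.249: |R|=0.89403 <1
  x=-1.548: |R|=0.37112 <1
  x=-1.191: |R|=0.08347 <1
  x=-1.080: |R|=0.00917 <1
  x=-2.901: |R|=1.33622 >1
  x=-2.561: |R|=1.11057 >1
  x=-2.440: |R|=1.02770 >1
Interval (-2.4000, 0).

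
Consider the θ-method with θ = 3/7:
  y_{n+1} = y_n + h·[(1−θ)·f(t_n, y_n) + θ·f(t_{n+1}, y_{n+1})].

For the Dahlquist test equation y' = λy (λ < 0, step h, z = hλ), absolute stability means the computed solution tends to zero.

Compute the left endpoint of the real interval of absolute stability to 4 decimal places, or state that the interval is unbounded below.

Test eqn y'=λy, z=hλ:
  y_{n+1} = y_n + z·[4/7·y_n + 3/7·y_{n+1}] ⇒ (1 − 3/7z)y_{n+1} = (1 + 4/7z)y_n
  so R(z) = (1 + 4/7z)/(1 − 3/7z).

Find x<0 with |R(x)|<1.
x=-0.84: |R|=0.3824
R=−1: 1+4/7x = −1+3/7x ⇒ -1/7x=2 ⇒ x=2/(-1/7)=-14.0000
Confirm numerically:
  x=-13.116: |R|=0.98093 <1
  x=-10.334: |R|=0.90353 <1
  x=-8.133: |R|=0.81315 <1
  x=-14.481: |R|=1.00954 >1
  x=-14.267: |R|=1.00536 >1
  x=-14.089: |R|=1.00181 >1
So |R|<1 on (-14.0000, 0).

z* = -14.0000.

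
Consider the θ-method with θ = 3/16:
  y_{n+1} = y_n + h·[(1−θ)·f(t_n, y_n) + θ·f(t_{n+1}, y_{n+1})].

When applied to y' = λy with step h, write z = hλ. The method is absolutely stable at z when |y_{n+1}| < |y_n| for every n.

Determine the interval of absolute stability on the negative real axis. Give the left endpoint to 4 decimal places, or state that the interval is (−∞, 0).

Set f=λy, z=hλ:
  y_{n+1} = y_n + z·[13/16·y_n + 3/16·y_{n+1}] ⇒ (1 − 3/16z)y_{n+1} = (1 + 13/16z)y_n
  ⇒ R(z) = (1 + 13/16z)/(1 − 3/16z).

Boundary: |R(x)|=1, x<0.
x=-0.82: |R|=0.2893
R=−1: 1+13/16x = −1+3/16x ⇒ -5/8x=2 ⇒ x=2/(-5/8)=-3.2000
Confirm numerically:
  x=-2.697: |R|=0.79121 <1
  x=-2.220: |R|=0.56752 <1
  x=-2.148: |R|=0.53128 <1
  x=-3.726: |R|=1.19354 >1
  x=-3.691: |R|=1.18136 >1
  x=-3.311: |R|=1.04280 >1
Stable set (-3.2000, 0).

(-3.2000, 0).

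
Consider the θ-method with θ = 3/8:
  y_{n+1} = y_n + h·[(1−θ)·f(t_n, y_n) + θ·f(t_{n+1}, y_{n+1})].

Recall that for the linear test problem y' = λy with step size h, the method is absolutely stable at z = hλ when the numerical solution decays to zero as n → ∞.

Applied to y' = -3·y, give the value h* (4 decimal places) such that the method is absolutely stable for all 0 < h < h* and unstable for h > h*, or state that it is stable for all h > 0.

(-8.0000,0); λ=-3 ⇒ h* = (8)/3 = 2.6667.

On y'=λy, z=hλ:
  y_{n+1} = y_n + z·[5/8·y_n + 3/8·y_{n+1}] ⇒ (1 − 3/8z)y_{n+1} = (1 + 5/8z)y_n
  ⇒ R(z) = (1 + 5/8z)/(1 − 3/8z).

Need |R(x)|<1, x<0.
x=-0.67: |R|=0.4645
R=−1: 1+5/8x = −1+3/8x ⇒ -1/4x=2 ⇒ x=2/(-1/4)=-8.0000
Confirm numerically:
  x=-7.256: |R|=0.95001 <1
  x=-5.322: |R|=0.77652 <1
  x=-4.887: |R|=0.72525 <1
  x=-3.761: |R|=0.56034 <1
  x=-8.536: |R|=1.03190 >1
  x=-8.524: |R|=1.03122 >1
So |R|<1 on (-8.0000, 0).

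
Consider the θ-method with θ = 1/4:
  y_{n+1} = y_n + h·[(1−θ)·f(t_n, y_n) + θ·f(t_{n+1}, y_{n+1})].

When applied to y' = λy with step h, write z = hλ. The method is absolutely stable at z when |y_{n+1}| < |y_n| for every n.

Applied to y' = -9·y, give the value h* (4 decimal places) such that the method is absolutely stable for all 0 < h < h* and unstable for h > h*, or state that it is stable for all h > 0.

Test eqn y'=λy, z=hλ:
  y_{n+1} = y_n + z·[3/4·y_n + 1/4·y_{n+1}] ⇒ (1 − 1/4z)y_{n+1} = (1 + 3/4z)y_n
  R(z) = (1 + 3/4z)/(1 − 1/4z).

Find x<0 with |R(x)|<1.
x=-1.64: |R|=0.1631
R=−1: 1+3/4x = −1+1/4x ⇒ -1/2x=2 ⇒ x=2/(-1/2)=-4.0000
Confirm numerically:
  x=-3.433: |R|=0.84744 <1
  x=-3.143: |R|=0.76004 <1
  x=-2.436: |R|=0.51398 <1
  x=-2.082: |R|=0.36929 <1
  x=-4.295: |R|=1.07113 >1
  x=-4.205: |R|=1.04997 >1
  x=-4.177: |R|=1.04329 >1
So |R|<1 on (-4.0000, 0).

(-4.0000,0); λ=-9 ⇒ h* = (4)/9 = 0.4444.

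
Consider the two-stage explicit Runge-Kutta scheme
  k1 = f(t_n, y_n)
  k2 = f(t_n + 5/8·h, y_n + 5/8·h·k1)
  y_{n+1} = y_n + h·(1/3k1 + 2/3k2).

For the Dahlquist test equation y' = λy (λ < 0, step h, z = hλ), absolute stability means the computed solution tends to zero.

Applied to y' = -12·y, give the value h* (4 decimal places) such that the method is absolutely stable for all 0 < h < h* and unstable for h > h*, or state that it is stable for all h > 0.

With y'=λy (z=hλ):
  k1=λy_n ⇒ h·k1=z·y_n;  k2=λ(1+5/8z)y_n ⇒ h·k2=z(1+5/8z)y_n
  y_{n+1}/y_n = 1 + 1/3z + 2/3z(1+5/8z) = 1 + z + 5/12z²
  so R(z) = 1 + z + 5/12z².

Find x<0 with |R(x)|<1.
x=-1.78: |R|=0.5402
R=1: x+5/12x²=0 ⇒ x=−12/5=-2.4000; min R=1−1/(4·5/12)=0.4000>−1
Confirm numerically:
  x=-2.353: |R|=0.95392 <1
  x=-2.281: |R|=0.88690 <1
  x=-2.256: |R|=0.86464 <1
  x=-2.198: |R|=0.81500 <1
  x=-2.993: |R|=1.73952 >1
  x=-2.672: |R|=1.30283 >1
Stable set (-2.4000, 0).

(-2.4000,0); λ=-12 ⇒ h* = (12/5)/12 = 0.2000.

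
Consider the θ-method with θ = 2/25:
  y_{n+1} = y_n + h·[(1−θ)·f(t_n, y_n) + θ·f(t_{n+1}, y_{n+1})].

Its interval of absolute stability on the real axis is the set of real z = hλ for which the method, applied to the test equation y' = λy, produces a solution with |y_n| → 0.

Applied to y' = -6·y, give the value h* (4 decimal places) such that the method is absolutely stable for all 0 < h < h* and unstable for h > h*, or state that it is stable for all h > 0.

(-2.3810,0); λ=-6 ⇒ h* = (50/21)/6 = 0.3968.

Test eqn y'=λy, z=hλ:
  y_{n+1} = y_n + z·[23/25·y_n + 2/25·y_{n+1}] ⇒ (1 − 2/25z)y_{n+1} = (1 + 23/25z)y_n
  Hence R(z) = (1 + 23/25z)/(1 − 2/25z).

Solve |R(x)|<1 on ℝ⁻.
x=-1.14: |R|=0.0447
R=−1: 1+23/25x = −1+2/25x ⇒ -21/25x=2 ⇒ x=2/(-21/25)=-2.3810
Confirm numerically:
  x=-1.469: |R|=0.31452 <1
  x=-1.331: |R|=0.20291 <1
  x=-1.150: |R|=0.05311 <1
  x=-1.051: |R|=0.03051 <1
  x=-2.787: |R|=1.27890 >1
  x=-2.494: |R|=1.07916 >1
Interval (-2.3810, 0).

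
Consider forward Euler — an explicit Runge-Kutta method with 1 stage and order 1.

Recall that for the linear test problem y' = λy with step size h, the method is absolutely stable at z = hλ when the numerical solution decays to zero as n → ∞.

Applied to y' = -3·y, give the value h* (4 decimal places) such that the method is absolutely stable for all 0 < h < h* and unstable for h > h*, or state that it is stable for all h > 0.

(-2.0000,0); λ=-3 ⇒ h* = 0.6667.

Test eqn y'=λy, z=hλ:
  order 1, 1-stage ⇒ R(z)=1+z
  (e.g. R(-0.37)=0.63000, |R|=0.63000)

Boundary: |R(x)|=1, x<0.
x=-0.37: |R|=0.6300
|R(-1.95)|=0.9500 |R(-1.77)|=0.7700 |R(-0.52)|=0.4800
Bisect:
  x_lo=-2.7903 |R|=1.7903  x_hi=-0.0693 |R|=0.9307
  mid=-1.42982 |R|=0.42982 →hi
  mid=-2.11007 |R|=1.11007 →lo
  mid=-1.76995 |R|=0.76995 →hi
  mid=-1.94001 |R|=0.94001 →hi
  mid=-2.02504 |R|=1.02504 →lo
  mid=-1.98253 |R|=0.98253 →hi
  mid=-2.00378 |R|=1.00378 →lo
  mid=-1.99316 |R|=0.99316 →hi
  mid=-1.99847 |R|=0.99847 →hi
  mid=-2.00113 |R|=1.00113 →lo
  ...
  [-2.00013,-1.99996] ⇒ x*=-2.0000
So |R|<1 on (-2.0000, 0).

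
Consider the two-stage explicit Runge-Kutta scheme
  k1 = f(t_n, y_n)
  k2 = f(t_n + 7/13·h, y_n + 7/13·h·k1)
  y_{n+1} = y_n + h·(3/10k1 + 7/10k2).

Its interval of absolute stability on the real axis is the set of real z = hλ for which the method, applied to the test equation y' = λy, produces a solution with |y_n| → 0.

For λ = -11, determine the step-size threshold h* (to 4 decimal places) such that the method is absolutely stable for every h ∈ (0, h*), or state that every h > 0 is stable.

(-2.6531,0); λ=-11 ⇒ h* = (130/49)/11 = 0.2412.

With y'=λy (z=hλ):
  k1=λy_n ⇒ h·k1=z·y_n;  k2=λ(1+7/13z)y_n ⇒ h·k2=z(1+7/13z)y_n
  y_{n+1}/y_n = 1 + 3/10z + 7/10z(1+7/13z) = 1 + z + 49/130z²
  Hence R(z) = 1 + z + 49/130z².

Need |R(x)|<1, x<0.
x=-0.84: |R|=0.4260
R=1: x+49/130x²=0 ⇒ x=−130/49=-2.6531; min R=1−1/(4·49/130)=0.3367>−1
Confirm numerically:
  x=-2.564: |R|=0.91393 <1
  x=-2.399: |R|=0.77027 <1
  x=-2.285: |R|=0.68300 <1
  x=-2.101: |R|=0.56281 <1
  x=-3.246: |R|=1.72546 >1
  x=-2.880: |R|=1.24635 >1
  x=-2.844: |R|=1.20468 >1
Interval (-2.6531, 0).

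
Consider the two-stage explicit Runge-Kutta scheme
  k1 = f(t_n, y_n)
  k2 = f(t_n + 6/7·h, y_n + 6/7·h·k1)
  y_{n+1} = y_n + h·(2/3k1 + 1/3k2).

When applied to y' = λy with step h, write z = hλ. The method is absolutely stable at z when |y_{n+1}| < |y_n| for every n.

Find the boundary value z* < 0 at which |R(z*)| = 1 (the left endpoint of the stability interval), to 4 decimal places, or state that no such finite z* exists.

left endpoint -3.5000.

Test eqn y'=λy, z=hλ:
  k1=λy_n ⇒ h·k1=z·y_n;  k2=λ(1+6/7z)y_n ⇒ h·k2=z(1+6/7z)y_n
  y_{n+1}/y_n = 1 + 2/3z + 1/3z(1+6/7z) = 1 + z + 2/7z²
  so R(z) = 1 + z + 2/7z².

Need |R(x)|<1, x<0.
x=-1.61: |R|=0.1306
R=1: x+2/7x²=0 ⇒ x=−7/2=-3.5000; min R=1−1/(4·2/7)=0.1250>−1
Confirm numerically:
  x=-2.444: |R|=0.26261 <1
  x=-1.813: |R|=0.12613 <1
  x=-1.494: |R|=0.14372 <1
  x=-3.931: |R|=1.48407 >1
  x=-3.555: |R|=1.05586 >1
  x=-3.522: |R|=1.02214 >1
Interval (-3.5000, 0).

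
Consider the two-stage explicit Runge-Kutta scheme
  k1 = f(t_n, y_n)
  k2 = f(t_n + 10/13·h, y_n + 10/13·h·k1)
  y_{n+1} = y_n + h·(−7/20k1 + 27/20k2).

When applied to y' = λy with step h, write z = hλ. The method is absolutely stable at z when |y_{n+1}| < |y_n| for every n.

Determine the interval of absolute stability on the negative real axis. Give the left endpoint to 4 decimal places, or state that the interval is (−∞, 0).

(-0.9630, 0).

On y'=λy, z=hλ:
  k1=λy_n ⇒ h·k1=z·y_n;  k2=λ(1+10/13z)y_n ⇒ h·k2=z(1+10/13z)y_n
  y_{n+1}/y_n = 1 − 7/20z + 27/20z(1+10/13z) = 1 + z + 27/26z²
  ⇒ R(z) = 1 + z + 27/26z².

Boundary: |R(x)|=1, x<0.
x=-1.12: |R|=1.1826
R=1: x+27/26x²=0 ⇒ x=−26/27=-0.9630; min R=1−1/(4·27/26)=0.7593>−1
Confirm numerically:
  x=-0.861: |R|=0.90883 <1
  x=-0.498: |R|=0.75954 <1
  x=-0.420: |R|=0.76318 <1
  x=-1.504: |R|=1.84502 >1
  x=-1.359: |R|=1.55891 >1
Stable set (-0.9630, 0).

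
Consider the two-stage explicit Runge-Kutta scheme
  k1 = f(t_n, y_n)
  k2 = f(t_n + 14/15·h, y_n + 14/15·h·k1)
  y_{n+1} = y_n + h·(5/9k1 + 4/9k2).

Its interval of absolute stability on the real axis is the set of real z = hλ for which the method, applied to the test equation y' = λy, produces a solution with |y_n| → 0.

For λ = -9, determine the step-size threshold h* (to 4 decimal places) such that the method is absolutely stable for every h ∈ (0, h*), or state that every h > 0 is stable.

Test eqn y'=λy, z=hλ:
  k1=λy_n ⇒ h·k1=z·y_n;  k2=λ(1+14/15z)y_n ⇒ h·k2=z(1+14/15z)y_n
  y_{n+1}/y_n = 1 + 5/9z + 4/9z(1+14/15z) = 1 + z + 56/135z²
  R(z) = 1 + z + 56/135z².

Solve |R(x)|<1 on ℝ⁻.
x=-1.41: |R|=0.4147
R=1: x+56/135x²=0 ⇒ x=−135/56=-2.4107; min R=1−1/(4·56/135)=0.3973>−1
Confirm numerically:
  x=-2.136: |R|=0.75659 <1
  x=-1.545: |R|=0.44517 <1
  x=-1.445: |R|=0.42114 <1
  x=-1.199: |R|=0.39734 <1
  x=-2.752: |R|=1.38960 >1
  x=-2.553: |R|=1.15068 >1
So |R|<1 on (-2.4107, 0).

(-2.4107,0); λ=-9 ⇒ h* = (135/56)/9 = 0.2679.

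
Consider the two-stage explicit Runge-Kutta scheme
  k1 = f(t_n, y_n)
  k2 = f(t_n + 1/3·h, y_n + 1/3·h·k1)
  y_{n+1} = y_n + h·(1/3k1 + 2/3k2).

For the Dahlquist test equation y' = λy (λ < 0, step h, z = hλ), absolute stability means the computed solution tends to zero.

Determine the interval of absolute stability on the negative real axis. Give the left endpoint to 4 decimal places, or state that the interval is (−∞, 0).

Set f=λy, z=hλ:
  k1=λy_n ⇒ h·k1=z·y_n;  k2=λ(1+1/3z)y_n ⇒ h·k2=z(1+1/3z)y_n
  y_{n+1}/y_n = 1 + 1/3z + 2/3z(1+1/3z) = 1 + z + 2/9z²
  ⇒ R(z) = 1 + z + 2/9z².

Find x<0 with |R(x)|<1.
x=-0.96: |R|=0.2448
R=1: x+2/9x²=0 ⇒ x=−9/2=-4.5000; min R=1−1/(4·2/9)=-0.1250>−1
Confirm numerically:
  x=-4.205: |R|=0.72434 <1
  x=-3.803: |R|=0.41096 <1
  x=-3.715: |R|=0.35194 <1
  x=-2.656: |R|=0.08837 <1
  x=-4.686: |R|=1.19369 >1
  x=-4.557: |R|=1.05772 >1
Stable set (-4.5000, 0).

z∈(-4.5000,0).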